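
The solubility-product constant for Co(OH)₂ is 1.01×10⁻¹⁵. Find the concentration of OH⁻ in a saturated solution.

1.26×10⁻⁵ M

Co(OH)₂(s) ⇌ Co²⁺(aq) + 2 OH⁻(aq)
Let s be the molar solubility. Then [Co²⁺] = s and [OH⁻] = 2s.
Ksp = [Co²⁺][OH⁻]^2 = s · (2s)^2 = 4s^3 = 1.01×10⁻¹⁵
s = 6.32×10⁻⁶ mol L⁻¹
[OH⁻] = 2s = 1.26×10⁻⁵ mol L⁻¹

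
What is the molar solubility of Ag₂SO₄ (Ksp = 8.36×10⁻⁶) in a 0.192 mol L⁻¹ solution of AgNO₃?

2.27×10⁻⁴ M

Ag₂SO₄(s) ⇌ 2 Ag⁺(aq) + SO₄²⁻(aq)
With Ag⁺ already at 0.192 mol L⁻¹ and s small, take [Ag⁺] ≈ 0.192 mol L⁻¹ and [SO₄²⁻] = s.
Ksp = [Ag⁺]^2[SO₄²⁻] = (0.192)^2s
s = 8.36×10⁻⁶ / (0.192)^2 = 2.27×10⁻⁴
s = 2.27×10⁻⁴ mol L⁻¹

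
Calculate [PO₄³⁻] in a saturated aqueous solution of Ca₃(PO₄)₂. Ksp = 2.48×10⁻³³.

Ca₃(PO₄)₂(s) ⇌ 3 Ca²⁺(aq) + 2 PO₄³⁻(aq)
For each mole of Ca₃(PO₄)₂ that dissolves per liter, [Ca²⁺] = 3s and [PO₄³⁻] = 2s; let s denote this solubility.
Ksp = [Ca²⁺]^3[PO₄³⁻]^2 = (3s)^3 · (2s)^2 = 108s^5 = 2.48×10⁻³³
s = 1.18×10⁻⁷ mol/L
[PO₄³⁻] = 2s = 2.36×10⁻⁷ mol/L

2.36×10⁻⁷ M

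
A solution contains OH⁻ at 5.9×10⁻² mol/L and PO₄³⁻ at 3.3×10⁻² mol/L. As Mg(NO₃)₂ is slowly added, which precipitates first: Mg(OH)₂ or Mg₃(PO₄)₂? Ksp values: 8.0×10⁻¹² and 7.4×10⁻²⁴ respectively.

The threshold for precipitation is Q = Ksp.
For Mg(OH)₂: [Mg²⁺] = (Ksp/[OH⁻]^2) = 2.3×10⁻⁹ mol/L
For Mg₃(PO₄)₂: [Mg²⁺] = (Ksp/[PO₄³⁻]^2)^(1/3) = 1.9×10⁻⁷ mol/L
The smaller threshold [Mg²⁺] is reached first, so Mg(OH)₂ precipitates first.

Mg(OH)₂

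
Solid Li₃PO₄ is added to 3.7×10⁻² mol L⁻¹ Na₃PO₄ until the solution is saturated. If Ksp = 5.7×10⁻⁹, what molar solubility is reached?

Li₃PO₄(s) ⇌ 3 Li⁺(aq) + PO₄³⁻(aq)
Let s be the solubility of Li₃PO₄ here. The common ion gives [PO₄³⁻] ≈ 3.7×10⁻² mol L⁻¹, and [Li⁺] = 3s.
Ksp = [Li⁺]^3[PO₄³⁻] = (3s)^3(3.7×10⁻²)
(3s)^3 = 5.7×10⁻⁹ / (3.7×10⁻²) = 1.5×10⁻⁷
s = 1.8×10⁻³ mol L⁻¹

1.8×10⁻³ M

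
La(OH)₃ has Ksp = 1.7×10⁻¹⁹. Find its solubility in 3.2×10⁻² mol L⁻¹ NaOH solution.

5.2×10⁻¹⁵ M

La(OH)₃(s) ⇌ La³⁺(aq) + 3 OH⁻(aq)
Let s be the solubility of La(OH)₃ here. The common ion gives [OH⁻] ≈ 3.2×10⁻² mol L⁻¹, and [La³⁺] = s.
Ksp = [La³⁺][OH⁻]^3 = s(3.2×10⁻²)^3
s = 1.7×10⁻¹⁹ / (3.2×10⁻²)^3 = 5.2×10⁻¹⁵
s = 5.2×10⁻¹⁵ mol L⁻¹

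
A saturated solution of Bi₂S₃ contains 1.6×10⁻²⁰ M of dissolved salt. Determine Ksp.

Ksp = 1.1×10⁻⁹⁷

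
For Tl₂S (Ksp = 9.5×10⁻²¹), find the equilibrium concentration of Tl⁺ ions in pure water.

Tl₂S(s) ⇌ 2 Tl⁺(aq) + S²⁻(aq)
If s mol/L of Tl₂S dissolves, [Tl⁺] = 2s and [S²⁻] = s.
Ksp = [Tl⁺]^2[S²⁻] = (2s)^2 · s = 4s^3 = 9.5×10⁻²¹
s = 1.3×10⁻⁷ mol L⁻¹
[Tl⁺] = 2s = 2.7×10⁻⁷ mol L⁻¹

2.7×10⁻⁷ M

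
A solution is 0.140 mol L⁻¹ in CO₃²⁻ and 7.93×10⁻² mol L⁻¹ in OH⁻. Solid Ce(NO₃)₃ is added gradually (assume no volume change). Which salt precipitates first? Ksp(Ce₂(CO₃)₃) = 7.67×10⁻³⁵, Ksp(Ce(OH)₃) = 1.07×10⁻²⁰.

Ce(OH)₃

Each salt precipitates once Q = Ksp for that salt.
For Ce₂(CO₃)₃: [Ce³⁺] = (Ksp/[CO₃²⁻]^3)^(1/2) = 1.67×10⁻¹⁶ mol L⁻¹
For Ce(OH)₃: [Ce³⁺] = (Ksp/[OH⁻]^3) = 2.15×10⁻¹⁷ mol L⁻¹
Ce(OH)₃ requires the lower [Ce³⁺], so it precipitates first.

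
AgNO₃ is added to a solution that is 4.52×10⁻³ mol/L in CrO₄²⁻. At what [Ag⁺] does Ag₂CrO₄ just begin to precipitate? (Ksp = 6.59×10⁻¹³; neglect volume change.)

1.21×10⁻⁵ M

Each salt precipitates once Q = Ksp for that salt.
Ag₂CrO₄(s) ⇌ 2 Ag⁺(aq) + CrO₄²⁻(aq)
Ksp = [Ag⁺]^2[CrO₄²⁻] = [Ag⁺]^2(4.52×10⁻³)
[Ag⁺]^2 = 6.59×10⁻¹³ / (4.52×10⁻³) = 1.46×10⁻¹⁰
[Ag⁺] = 1.21×10⁻⁵ mol/L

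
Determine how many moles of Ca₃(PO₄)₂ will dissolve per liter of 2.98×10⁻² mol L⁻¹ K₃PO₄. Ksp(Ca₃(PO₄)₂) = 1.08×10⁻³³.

3.56×10⁻¹¹ M

Ca₃(PO₄)₂(s) ⇌ 3 Ca²⁺(aq) + 2 PO₄³⁻(aq)
The solution already contains PO₄³⁻ at 2.98×10⁻² mol L⁻¹. Let s be the molar solubility of Ca₃(PO₄)₂.
[PO₄³⁻] ≈ 2.98×10⁻² mol L⁻¹ (common ion dominates); [Ca²⁺] = 3s.
Ksp = [Ca²⁺]^3[PO₄³⁻]^2 = (3s)^3(2.98×10⁻²)^2
(3s)^3 = 1.08×10⁻³³ / (2.98×10⁻²)^2 = 1.22×10⁻³⁰
s = 3.56×10⁻¹¹ mol L⁻¹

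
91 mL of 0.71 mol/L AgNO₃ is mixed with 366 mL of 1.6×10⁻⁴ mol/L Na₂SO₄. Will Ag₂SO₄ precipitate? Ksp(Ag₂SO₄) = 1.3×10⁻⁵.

The combined volume is 457 mL.
[Ag⁺] = (0.71)(91)/457 = 0.14 mol/L
[SO₄²⁻] = (1.6×10⁻⁴)(366)/457 = 1.3×10⁻⁴ mol/L
Q = [Ag⁺]^2[SO₄²⁻] = 2.6×10⁻⁶
Q < Ksp (2.6×10⁻⁶ vs 1.3×10⁻⁵); the solution remains unsaturated and no precipitate forms.

No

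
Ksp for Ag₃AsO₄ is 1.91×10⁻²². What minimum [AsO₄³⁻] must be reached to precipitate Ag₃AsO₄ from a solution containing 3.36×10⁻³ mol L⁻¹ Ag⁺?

Precipitation begins when Q = Ksp.
Ag₃AsO₄(s) ⇌ 3 Ag⁺(aq) + AsO₄³⁻(aq)
Ksp = [Ag⁺]^3[AsO₄³⁻] = [AsO₄³⁻](3.36×10⁻³)^3
[AsO₄³⁻] = 1.91×10⁻²² / (3.36×10⁻³)^3 = 5.04×10⁻¹⁵
[AsO₄³⁻] = 5.04×10⁻¹⁵ mol L⁻¹

5.04×10⁻¹⁵ M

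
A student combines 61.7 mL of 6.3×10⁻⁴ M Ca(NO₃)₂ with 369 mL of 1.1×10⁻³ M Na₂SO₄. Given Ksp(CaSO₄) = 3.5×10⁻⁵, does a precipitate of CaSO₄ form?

The combined volume is 430.7 mL.
[Ca²⁺] = (6.3×10⁻⁴)(61.7)/430.7 = 9.0×10⁻⁵ M
[SO₄²⁻] = (1.1×10⁻³)(369)/430.7 = 9.4×10⁻⁴ M
Q = [Ca²⁺][SO₄²⁻] = 8.5×10⁻⁸
Q < Ksp (8.5×10⁻⁸ vs 3.5×10⁻⁵); the solution remains unsaturated and no precipitate forms.

No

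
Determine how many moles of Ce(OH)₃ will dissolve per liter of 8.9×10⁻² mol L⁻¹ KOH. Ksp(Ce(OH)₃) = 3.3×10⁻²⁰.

Ce(OH)₃(s) ⇌ Ce³⁺(aq) + 3 OH⁻(aq)
With OH⁻ already at 8.9×10⁻² mol L⁻¹ and s small, take [OH⁻] ≈ 8.9×10⁻² mol L⁻¹ and [Ce³⁺] = s.
Ksp = [Ce³⁺][OH⁻]^3 = s(8.9×10⁻²)^3
s = 3.3×10⁻²⁰ / (8.9×10⁻²)^3 = 4.7×10⁻¹⁷
s = 4.7×10⁻¹⁷ mol L⁻¹

4.7×10⁻¹⁷ M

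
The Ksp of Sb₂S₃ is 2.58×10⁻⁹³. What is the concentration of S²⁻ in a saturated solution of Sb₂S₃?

Sb₂S₃(s) ⇌ 2 Sb³⁺(aq) + 3 S²⁻(aq)
If s mol/L of Sb₂S₃ dissolves, [Sb³⁺] = 2s and [S²⁻] = 3s.
Ksp = [Sb³⁺]^2[S²⁻]^3 = (2s)^2 · (3s)^3 = 108s^5 = 2.58×10⁻⁹³
s = 1.19×10⁻¹⁹ mol/L
[S²⁻] = 3s = 3.57×10⁻¹⁹ mol/L

3.57×10⁻¹⁹ M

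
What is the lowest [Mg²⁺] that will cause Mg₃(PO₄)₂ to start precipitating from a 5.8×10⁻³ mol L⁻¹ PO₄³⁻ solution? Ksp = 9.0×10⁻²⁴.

6.4×10⁻⁷ M

The threshold for precipitation is Q = Ksp.
Mg₃(PO₄)₂(s) ⇌ 3 Mg²⁺(aq) + 2 PO₄³⁻(aq)
Ksp = [Mg²⁺]^3[PO₄³⁻]^2 = [Mg²⁺]^3(5.8×10⁻³)^2
[Mg²⁺]^3 = 9.0×10⁻²⁴ / (5.8×10⁻³)^2 = 2.7×10⁻¹⁹
[Mg²⁺] = 6.4×10⁻⁷ mol L⁻¹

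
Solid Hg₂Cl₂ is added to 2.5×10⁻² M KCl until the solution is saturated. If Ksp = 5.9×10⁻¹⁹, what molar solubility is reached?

Hg₂Cl₂(s) ⇌ Hg₂²⁺(aq) + 2 Cl⁻(aq)
The solution already contains Cl⁻ at 2.5×10⁻² M. Let s be the molar solubility of Hg₂Cl₂.
[Cl⁻] ≈ 2.5×10⁻² M (common ion dominates); [Hg₂²⁺] = s.
Ksp = [Hg₂²⁺][Cl⁻]^2 = s(2.5×10⁻²)^2
s = 5.9×10⁻¹⁹ / (2.5×10⁻²)^2 = 9.4×10⁻¹⁶
s = 9.4×10⁻¹⁶ M

9.4×10⁻¹⁶ M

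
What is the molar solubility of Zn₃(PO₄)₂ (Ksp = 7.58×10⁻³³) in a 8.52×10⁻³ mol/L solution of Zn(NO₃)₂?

5.54×10⁻¹⁴ M

Zn₃(PO₄)₂(s) ⇌ 3 Zn²⁺(aq) + 2 PO₄³⁻(aq)
Zn²⁺ is already present at 8.52×10⁻³ mol/L. If s mol/L of Zn₃(PO₄)₂ dissolves, [PO₄³⁻] = 2s while [Zn²⁺] ≈ 8.52×10⁻³ mol/L.
Ksp = [Zn²⁺]^3[PO₄³⁻]^2 = (8.52×10⁻³)^3(2s)^2
(2s)^2 = 7.58×10⁻³³ / (8.52×10⁻³)^3 = 1.23×10⁻²⁶
s = 5.54×10⁻¹⁴ mol/L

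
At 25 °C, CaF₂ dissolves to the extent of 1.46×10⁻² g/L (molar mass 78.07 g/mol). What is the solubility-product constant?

Ksp = 2.62×10⁻¹¹

s = (1.46×10⁻² g L⁻¹)/(78.07 g mol⁻¹) = 1.8701×10⁻⁴ M
CaF₂(s) ⇌ Ca²⁺(aq) + 2 F⁻(aq)
For each mole of CaF₂ that dissolves per liter, [Ca²⁺] = s and [F⁻] = 2s; let s denote this solubility.
Ksp = [Ca²⁺][F⁻]^2 = s · (2s)^2 = 4s^3
Ksp = 4 × (1.8701×10⁻⁴)^3 = 2.62×10⁻¹¹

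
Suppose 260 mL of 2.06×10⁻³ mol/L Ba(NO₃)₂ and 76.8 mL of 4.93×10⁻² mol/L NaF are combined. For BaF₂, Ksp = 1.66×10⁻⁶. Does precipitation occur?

After mixing, V = 260 mL + 76.8 mL = 336.8 mL.
[Ba²⁺] = (2.06×10⁻³)(260)/336.8 = 1.59×10⁻³ mol/L
[F⁻] = (4.93×10⁻²)(76.8)/336.8 = 1.12×10⁻² mol/L
Q = [Ba²⁺][F⁻]^2 = 2.01×10⁻⁷
Since Q (2.01×10⁻⁷) is less than Ksp (1.66×10⁻⁶), no BaF₂ precipitates.

No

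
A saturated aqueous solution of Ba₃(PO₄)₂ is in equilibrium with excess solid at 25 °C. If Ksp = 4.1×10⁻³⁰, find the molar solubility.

Ba₃(PO₄)₂(s) ⇌ 3 Ba²⁺(aq) + 2 PO₄³⁻(aq)
Let s be the molar solubility. Then [Ba²⁺] = 3s and [PO₄³⁻] = 2s.
Ksp = [Ba²⁺]^3[PO₄³⁻]^2 = (3s)^3 · (2s)^2 = 108s^5
108s^5 = 4.1×10⁻³⁰  ⇒  s^5 = 3.8×10⁻³²
Taking the 5th root, s = 5.2×10⁻⁷ mol L⁻¹.

5.2×10⁻⁷ M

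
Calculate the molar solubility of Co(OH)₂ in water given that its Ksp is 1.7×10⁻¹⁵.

7.5×10⁻⁶ M

Co(OH)₂(s) ⇌ Co²⁺(aq) + 2 OH⁻(aq)
With molar solubility s: [Co²⁺] = s, [OH⁻] = 2s.
Ksp = [Co²⁺][OH⁻]^2 = s · (2s)^2 = 4s^3
4s^3 = 1.7×10⁻¹⁵  ⇒  s^3 = 4.3×10⁻¹⁶
Taking the 3rd root, s = 7.5×10⁻⁶ mol L⁻¹.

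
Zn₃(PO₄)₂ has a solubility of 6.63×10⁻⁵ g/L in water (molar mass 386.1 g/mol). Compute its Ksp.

Convert to molarity: s = 6.63×10⁻⁵ / 386.1 = 1.7172×10⁻⁷ mol/L
Zn₃(PO₄)₂(s) ⇌ 3 Zn²⁺(aq) + 2 PO₄³⁻(aq)
Let s be the molar solubility. Then [Zn²⁺] = 3s and [PO₄³⁻] = 2s.
Ksp = [Zn²⁺]^3[PO₄³⁻]^2 = (3s)^3 · (2s)^2 = 108s^5
Ksp = 108 × (1.7172×10⁻⁷)^5 = 1.61×10⁻³²

Ksp = 1.61×10⁻³²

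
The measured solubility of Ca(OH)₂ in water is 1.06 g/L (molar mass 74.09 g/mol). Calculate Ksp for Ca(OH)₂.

Convert to molarity: s = 1.06 / 74.09 = 1.4307×10⁻² mol/L
Ca(OH)₂(s) ⇌ Ca²⁺(aq) + 2 OH⁻(aq)
If s mol/L of Ca(OH)₂ dissolves, [Ca²⁺] = s and [OH⁻] = 2s.
Ksp = [Ca²⁺][OH⁻]^2 = s · (2s)^2 = 4s^3
Ksp = 4 × (1.4307×10⁻²)^3 = 1.17×10⁻⁵

Ksp = 1.17×10⁻⁵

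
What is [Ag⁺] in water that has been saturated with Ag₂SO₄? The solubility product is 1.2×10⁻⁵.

2.9×10⁻² M

Ag₂SO₄(s) ⇌ 2 Ag⁺(aq) + SO₄²⁻(aq)
Let s be the molar solubility. Then [Ag⁺] = 2s and [SO₄²⁻] = s.
Ksp = [Ag⁺]^2[SO₄²⁻] = (2s)^2 · s = 4s^3 = 1.2×10⁻⁵
s = 1.4×10⁻² mol/L
[Ag⁺] = 2s = 2.9×10⁻² mol/L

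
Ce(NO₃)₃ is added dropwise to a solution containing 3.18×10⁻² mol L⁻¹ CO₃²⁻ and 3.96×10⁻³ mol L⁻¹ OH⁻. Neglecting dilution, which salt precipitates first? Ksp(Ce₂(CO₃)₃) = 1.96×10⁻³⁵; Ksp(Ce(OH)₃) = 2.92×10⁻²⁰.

Ce₂(CO₃)₃

Each salt precipitates once Q = Ksp for that salt.
For Ce₂(CO₃)₃: [Ce³⁺] = (Ksp/[CO₃²⁻]^3)^(1/2) = 7.81×10⁻¹⁶ mol L⁻¹
For Ce(OH)₃: [Ce³⁺] = (Ksp/[OH⁻]^3) = 4.70×10⁻¹³ mol L⁻¹
Since Ce₂(CO₃)₃ needs less Ce³⁺ to reach saturation, it precipitates first.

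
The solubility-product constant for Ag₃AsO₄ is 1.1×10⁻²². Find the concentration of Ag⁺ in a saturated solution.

4.3×10⁻⁶ M

Ag₃AsO₄(s) ⇌ 3 Ag⁺(aq) + AsO₄³⁻(aq)
For each mole of Ag₃AsO₄ that dissolves per liter, [Ag⁺] = 3s and [AsO₄³⁻] = s; let s denote this solubility.
Ksp = [Ag⁺]^3[AsO₄³⁻] = (3s)^3 · s = 27s^4 = 1.1×10⁻²²
s = 1.4×10⁻⁶ M
[Ag⁺] = 3s = 4.3×10⁻⁶ M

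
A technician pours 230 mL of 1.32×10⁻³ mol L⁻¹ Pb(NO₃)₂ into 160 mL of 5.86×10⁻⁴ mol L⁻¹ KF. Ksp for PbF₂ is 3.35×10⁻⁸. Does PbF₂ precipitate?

Total volume after mixing = 230 + 160 = 390 mL.
[Pb²⁺] = (1.32×10⁻³)(230)/390 = 7.78×10⁻⁴ mol L⁻¹
[F⁻] = (5.86×10⁻⁴)(160)/390 = 2.40×10⁻⁴ mol L⁻¹
Q = [Pb²⁺][F⁻]^2 = 4.50×10⁻¹¹
Q = 4.50×10⁻¹¹ < Ksp = 3.35×10⁻⁸, so the solution is unsaturated and no precipitate forms.

No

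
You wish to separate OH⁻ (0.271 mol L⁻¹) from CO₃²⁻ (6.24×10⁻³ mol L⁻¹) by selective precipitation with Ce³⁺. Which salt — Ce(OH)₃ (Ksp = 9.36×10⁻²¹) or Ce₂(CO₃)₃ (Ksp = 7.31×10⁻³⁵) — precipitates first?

Precipitation begins when Q = Ksp.
For Ce(OH)₃: [Ce³⁺] = (Ksp/[OH⁻]^3) = 4.70×10⁻¹⁹ mol L⁻¹
For Ce₂(CO₃)₃: [Ce³⁺] = (Ksp/[CO₃²⁻]^3)^(1/2) = 1.73×10⁻¹⁴ mol L⁻¹
The smaller threshold [Ce³⁺] is reached first, so Ce(OH)₃ precipitates first.

Ce(OH)₃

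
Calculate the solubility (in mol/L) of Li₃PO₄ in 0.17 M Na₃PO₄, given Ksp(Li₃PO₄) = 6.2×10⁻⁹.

1.1×10⁻³ M

Li₃PO₄(s) ⇌ 3 Li⁺(aq) + PO₄³⁻(aq)
With PO₄³⁻ already at 0.17 M and s small, take [PO₄³⁻] ≈ 0.17 M and [Li⁺] = 3s.
Ksp = [Li⁺]^3[PO₄³⁻] = (3s)^3(0.17)
(3s)^3 = 6.2×10⁻⁹ / (0.17) = 3.6×10⁻⁸
s = 1.1×10⁻³ M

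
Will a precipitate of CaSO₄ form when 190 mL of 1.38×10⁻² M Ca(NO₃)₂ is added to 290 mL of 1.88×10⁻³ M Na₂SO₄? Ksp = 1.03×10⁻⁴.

The combined volume is 480 mL.
[Ca²⁺] = (1.38×10⁻²)(190)/480 = 5.46×10⁻³ M
[SO₄²⁻] = (1.88×10⁻³)(290)/480 = 1.14×10⁻³ M
Q = [Ca²⁺][SO₄²⁻] = 6.20×10⁻⁶
Q = 6.20×10⁻⁶ < Ksp = 1.03×10⁻⁴, so the solution is unsaturated and no precipitate forms.

No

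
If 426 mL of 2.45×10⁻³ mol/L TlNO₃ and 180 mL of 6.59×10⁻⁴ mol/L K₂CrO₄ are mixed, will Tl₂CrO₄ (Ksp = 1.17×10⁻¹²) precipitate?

Yes

The combined volume is 606 mL.
[Tl⁺] = (2.45×10⁻³)(426)/606 = 1.72×10⁻³ mol/L
[CrO₄²⁻] = (6.59×10⁻⁴)(180)/606 = 1.96×10⁻⁴ mol/L
Q = [Tl⁺]^2[CrO₄²⁻] = 5.81×10⁻¹⁰
Since Q (5.81×10⁻¹⁰) exceeds Ksp (1.17×10⁻¹²), Tl₂CrO₄ will precipitate.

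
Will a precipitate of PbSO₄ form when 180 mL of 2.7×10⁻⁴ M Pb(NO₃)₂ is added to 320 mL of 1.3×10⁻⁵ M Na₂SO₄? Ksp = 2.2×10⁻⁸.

After mixing, V = 180 mL + 320 mL = 500 mL.
[Pb²⁺] = (2.7×10⁻⁴)(180)/500 = 9.7×10⁻⁵ M
[SO₄²⁻] = (1.3×10⁻⁵)(320)/500 = 8.3×10⁻⁶ M
Q = [Pb²⁺][SO₄²⁻] = 8.1×10⁻¹⁰
Since Q (8.1×10⁻¹⁰) is less than Ksp (2.2×10⁻⁸), no PbSO₄ precipitates.

No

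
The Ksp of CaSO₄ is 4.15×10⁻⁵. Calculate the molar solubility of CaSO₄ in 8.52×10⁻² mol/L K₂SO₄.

4.87×10⁻⁴ M

CaSO₄(s) ⇌ Ca²⁺(aq) + SO₄²⁻(aq)
The solution already contains SO₄²⁻ at 8.52×10⁻² mol/L. Let s be the molar solubility of CaSO₄.
[SO₄²⁻] ≈ 8.52×10⁻² mol/L (common ion dominates); [Ca²⁺] = s.
Ksp = [Ca²⁺][SO₄²⁻] = s(8.52×10⁻²)
s = 4.15×10⁻⁵ / (8.52×10⁻²) = 4.87×10⁻⁴
s = 4.87×10⁻⁴ mol/L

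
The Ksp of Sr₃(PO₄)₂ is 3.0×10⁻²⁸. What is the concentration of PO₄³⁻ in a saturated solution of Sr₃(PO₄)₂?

Sr₃(PO₄)₂(s) ⇌ 3 Sr²⁺(aq) + 2 PO₄³⁻(aq)
Let s be the molar solubility. Then [Sr²⁺] = 3s and [PO₄³⁻] = 2s.
Ksp = [Sr²⁺]^3[PO₄³⁻]^2 = (3s)^3 · (2s)^2 = 108s^5 = 3.0×10⁻²⁸
s = 1.2×10⁻⁶ M
[PO₄³⁻] = 2s = 2.5×10⁻⁶ M

2.5×10⁻⁶ M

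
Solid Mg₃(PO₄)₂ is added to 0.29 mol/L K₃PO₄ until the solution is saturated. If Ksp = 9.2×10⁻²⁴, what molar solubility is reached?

1.6×10⁻⁸ M

Mg₃(PO₄)₂(s) ⇌ 3 Mg²⁺(aq) + 2 PO₄³⁻(aq)
With PO₄³⁻ already at 0.29 mol/L and s small, take [PO₄³⁻] ≈ 0.29 mol/L and [Mg²⁺] = 3s.
Ksp = [Mg²⁺]^3[PO₄³⁻]^2 = (3s)^3(0.29)^2
(3s)^3 = 9.2×10⁻²⁴ / (0.29)^2 = 1.1×10⁻²²
s = 1.6×10⁻⁸ mol/L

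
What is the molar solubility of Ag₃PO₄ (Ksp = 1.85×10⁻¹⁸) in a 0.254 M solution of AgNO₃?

1.13×10⁻¹⁶ M

Ag₃PO₄(s) ⇌ 3 Ag⁺(aq) + PO₄³⁻(aq)
Let s be the solubility of Ag₃PO₄ here. The common ion gives [Ag⁺] ≈ 0.254 M, and [PO₄³⁻] = s.
Ksp = [Ag⁺]^3[PO₄³⁻] = (0.254)^3s
s = 1.85×10⁻¹⁸ / (0.254)^3 = 1.13×10⁻¹⁶
s = 1.13×10⁻¹⁶ M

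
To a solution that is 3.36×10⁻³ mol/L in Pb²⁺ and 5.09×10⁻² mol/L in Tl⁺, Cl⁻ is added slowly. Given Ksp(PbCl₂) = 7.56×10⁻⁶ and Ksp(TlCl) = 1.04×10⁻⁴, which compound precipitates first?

TlCl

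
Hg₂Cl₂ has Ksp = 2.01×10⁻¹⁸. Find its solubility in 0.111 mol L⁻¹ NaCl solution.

1.63×10⁻¹⁶ M

Hg₂Cl₂(s) ⇌ Hg₂²⁺(aq) + 2 Cl⁻(aq)
Let s be the solubility of Hg₂Cl₂ here. The common ion gives [Cl⁻] ≈ 0.111 mol L⁻¹, and [Hg₂²⁺] = s.
Ksp = [Hg₂²⁺][Cl⁻]^2 = s(0.111)^2
s = 2.01×10⁻¹⁸ / (0.111)^2 = 1.63×10⁻¹⁶
s = 1.63×10⁻¹⁶ mol L⁻¹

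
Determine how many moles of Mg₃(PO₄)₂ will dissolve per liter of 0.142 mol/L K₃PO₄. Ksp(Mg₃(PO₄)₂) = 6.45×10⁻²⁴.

2.28×10⁻⁸ M

Mg₃(PO₄)₂(s) ⇌ 3 Mg²⁺(aq) + 2 PO₄³⁻(aq)
Let s be the solubility of Mg₃(PO₄)₂ here. The common ion gives [PO₄³⁻] ≈ 0.142 mol/L, and [Mg²⁺] = 3s.
Ksp = [Mg²⁺]^3[PO₄³⁻]^2 = (3s)^3(0.142)^2
(3s)^3 = 6.45×10⁻²⁴ / (0.142)^2 = 3.20×10⁻²²
s = 2.28×10⁻⁸ mol/L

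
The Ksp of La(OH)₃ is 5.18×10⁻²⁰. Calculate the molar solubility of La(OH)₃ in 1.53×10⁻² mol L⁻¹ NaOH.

1.45×10⁻¹⁴ M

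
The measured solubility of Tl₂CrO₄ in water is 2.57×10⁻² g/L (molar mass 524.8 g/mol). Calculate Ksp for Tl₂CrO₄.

Ksp = 4.70×10⁻¹³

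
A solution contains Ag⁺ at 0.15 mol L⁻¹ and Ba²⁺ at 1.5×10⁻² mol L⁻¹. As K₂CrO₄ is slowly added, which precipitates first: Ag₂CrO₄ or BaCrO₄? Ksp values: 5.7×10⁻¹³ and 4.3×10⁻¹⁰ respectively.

A salt starts to precipitate once the ion product Q reaches its Ksp.
For Ag₂CrO₄: [CrO₄²⁻] = (Ksp/[Ag⁺]^2) = 2.5×10⁻¹¹ mol L⁻¹
For BaCrO₄: [CrO₄²⁻] = (Ksp/[Ba²⁺]) = 2.9×10⁻⁸ mol L⁻¹
Ag₂CrO₄ requires the lower [CrO₄²⁻], so it precipitates first.

Ag₂CrO₄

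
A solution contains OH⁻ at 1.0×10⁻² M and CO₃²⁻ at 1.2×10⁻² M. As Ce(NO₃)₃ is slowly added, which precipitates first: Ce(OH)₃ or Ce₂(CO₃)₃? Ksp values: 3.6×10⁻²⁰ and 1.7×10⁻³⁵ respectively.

Precipitation of each salt begins when its ion product equals Ksp.
For Ce(OH)₃: [Ce³⁺] = (Ksp/[OH⁻]^3) = 3.6×10⁻¹⁴ M
For Ce₂(CO₃)₃: [Ce³⁺] = (Ksp/[CO₃²⁻]^3)^(1/2) = 3.1×10⁻¹⁵ M
The smaller threshold [Ce³⁺] is reached first, so Ce₂(CO₃)₃ precipitates first.

Ce₂(CO₃)₃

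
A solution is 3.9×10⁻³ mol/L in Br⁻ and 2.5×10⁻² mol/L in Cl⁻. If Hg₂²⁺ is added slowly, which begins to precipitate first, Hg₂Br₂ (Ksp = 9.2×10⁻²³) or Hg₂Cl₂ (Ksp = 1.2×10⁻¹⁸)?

The threshold for precipitation is Q = Ksp.
For Hg₂Br₂: [Hg₂²⁺] = (Ksp/[Br⁻]^2) = 6.0×10⁻¹⁸ mol/L
For Hg₂Cl₂: [Hg₂²⁺] = (Ksp/[Cl⁻]^2) = 1.9×10⁻¹⁵ mol/L
The smaller threshold [Hg₂²⁺] is reached first, so Hg₂Br₂ precipitates first.

Hg₂Br₂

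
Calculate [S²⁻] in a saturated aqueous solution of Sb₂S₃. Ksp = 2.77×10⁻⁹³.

Sb₂S₃(s) ⇌ 2 Sb³⁺(aq) + 3 S²⁻(aq)
For each mole of Sb₂S₃ that dissolves per liter, [Sb³⁺] = 2s and [S²⁻] = 3s; let s denote this solubility.
Ksp = [Sb³⁺]^2[S²⁻]^3 = (2s)^2 · (3s)^3 = 108s^5 = 2.77×10⁻⁹³
s = 1.21×10⁻¹⁹ mol L⁻¹
[S²⁻] = 3s = 3.62×10⁻¹⁹ mol L⁻¹

3.62×10⁻¹⁹ M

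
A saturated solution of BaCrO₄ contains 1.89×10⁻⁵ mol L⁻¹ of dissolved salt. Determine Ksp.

Ksp = 3.57×10⁻¹⁰

BaCrO₄(s) ⇌ Ba²⁺(aq) + CrO₄²⁻(aq)
For each mole of BaCrO₄ that dissolves per liter, [Ba²⁺] = s and [CrO₄²⁻] = s; let s denote this solubility.
Ksp = [Ba²⁺][CrO₄²⁻] = s · s = s^2
Ksp = (1.89×10⁻⁵)^2 = 3.57×10⁻¹⁰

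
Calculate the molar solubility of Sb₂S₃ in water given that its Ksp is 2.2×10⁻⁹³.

1.2×10⁻¹⁹ M

Sb₂S₃(s) ⇌ 2 Sb³⁺(aq) + 3 S²⁻(aq)
Let s be the molar solubility. Then [Sb³⁺] = 2s and [S²⁻] = 3s.
Ksp = [Sb³⁺]^2[S²⁻]^3 = (2s)^2 · (3s)^3 = 108s^5
108s^5 = 2.2×10⁻⁹³  ⇒  s^5 = 2.0×10⁻⁹⁵
Taking the 5th root, s = 1.2×10⁻¹⁹ mol/L.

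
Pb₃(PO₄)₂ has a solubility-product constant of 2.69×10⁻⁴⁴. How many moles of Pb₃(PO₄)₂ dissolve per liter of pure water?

Pb₃(PO₄)₂(s) ⇌ 3 Pb²⁺(aq) + 2 PO₄³⁻(aq)
For each mole of Pb₃(PO₄)₂ that dissolves per liter, [Pb²⁺] = 3s and [PO₄³⁻] = 2s; let s denote this solubility.
Ksp = [Pb²⁺]^3[PO₄³⁻]^2 = (3s)^3 · (2s)^2 = 108s^5
108s^5 = 2.69×10⁻⁴⁴  ⇒  s^5 = 2.49×10⁻⁴⁶
s = 7.57×10⁻¹⁰ mol/L

7.57×10⁻¹⁰ M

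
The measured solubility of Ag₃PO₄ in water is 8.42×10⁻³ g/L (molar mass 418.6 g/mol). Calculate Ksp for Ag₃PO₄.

Ksp = 4.42×10⁻¹⁸

Molar solubility s = (8.42×10⁻³ g/L) / (418.6 g/mol) = 2.0115×10⁻⁵ mol/L
Ag₃PO₄(s) ⇌ 3 Ag⁺(aq) + PO₄³⁻(aq)
For each mole of Ag₃PO₄ that dissolves per liter, [Ag⁺] = 3s and [PO₄³⁻] = s; let s denote this solubility.
Ksp = [Ag⁺]^3[PO₄³⁻] = (3s)^3 · s = 27s^4
Ksp = 27 × (2.0115×10⁻⁵)^4 = 4.42×10⁻¹⁸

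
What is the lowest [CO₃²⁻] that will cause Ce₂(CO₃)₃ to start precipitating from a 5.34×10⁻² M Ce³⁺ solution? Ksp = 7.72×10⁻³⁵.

The threshold for precipitation is Q = Ksp.
Ce₂(CO₃)₃(s) ⇌ 2 Ce³⁺(aq) + 3 CO₃²⁻(aq)
Ksp = [Ce³⁺]^2[CO₃²⁻]^3 = [CO₃²⁻]^3(5.34×10⁻²)^2
[CO₃²⁻]^3 = 7.72×10⁻³⁵ / (5.34×10⁻²)^2 = 2.71×10⁻³²
[CO₃²⁻] = 3.00×10⁻¹¹ M

3.00×10⁻¹¹ M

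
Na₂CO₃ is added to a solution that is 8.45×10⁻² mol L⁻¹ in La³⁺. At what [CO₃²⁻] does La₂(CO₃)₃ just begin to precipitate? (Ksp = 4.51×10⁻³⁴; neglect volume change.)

Each salt precipitates once Q = Ksp for that salt.
La₂(CO₃)₃(s) ⇌ 2 La³⁺(aq) + 3 CO₃²⁻(aq)
Ksp = [La³⁺]^2[CO₃²⁻]^3 = [CO₃²⁻]^3(8.45×10⁻²)^2
[CO₃²⁻]^3 = 4.51×10⁻³⁴ / (8.45×10⁻²)^2 = 6.32×10⁻³²
[CO₃²⁻] = 3.98×10⁻¹¹ mol L⁻¹

3.98×10⁻¹¹ M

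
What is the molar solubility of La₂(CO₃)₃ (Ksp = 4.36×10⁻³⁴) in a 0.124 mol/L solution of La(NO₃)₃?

1.02×10⁻¹¹ M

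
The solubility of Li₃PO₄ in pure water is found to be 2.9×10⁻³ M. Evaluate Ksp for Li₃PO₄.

Ksp = 1.9×10⁻⁹

Li₃PO₄(s) ⇌ 3 Li⁺(aq) + PO₄³⁻(aq)
For each mole of Li₃PO₄ that dissolves per liter, [Li⁺] = 3s and [PO₄³⁻] = s; let s denote this solubility.
Ksp = [Li⁺]^3[PO₄³⁻] = (3s)^3 · s = 27s^4
Ksp = 27 × (2.9×10⁻³)^4 = 1.9×10⁻⁹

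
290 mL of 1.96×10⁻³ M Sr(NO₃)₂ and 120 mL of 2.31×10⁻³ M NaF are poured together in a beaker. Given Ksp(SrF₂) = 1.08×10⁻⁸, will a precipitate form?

No

After mixing, V = 290 mL + 120 mL = 410 mL.
[Sr²⁺] = (1.96×10⁻³)(290)/410 = 1.39×10⁻³ M
[F⁻] = (2.31×10⁻³)(120)/410 = 6.76×10⁻⁴ M
Q = [Sr²⁺][F⁻]^2 = 6.34×10⁻¹⁰
Q = 6.34×10⁻¹⁰ < Ksp = 1.08×10⁻⁸, so the solution is unsaturated and no precipitate forms.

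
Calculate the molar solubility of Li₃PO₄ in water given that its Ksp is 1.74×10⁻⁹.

Li₃PO₄(s) ⇌ 3 Li⁺(aq) + PO₄³⁻(aq)
If s mol/L of Li₃PO₄ dissolves, [Li⁺] = 3s and [PO₄³⁻] = s.
Ksp = [Li⁺]^3[PO₄³⁻] = (3s)^3 · s = 27s^4
27s^4 = 1.74×10⁻⁹  ⇒  s^4 = 6.44×10⁻¹¹
s = (6.44×10⁻¹¹)^(1/4) = 2.83×10⁻³ mol L⁻¹

2.83×10⁻³ M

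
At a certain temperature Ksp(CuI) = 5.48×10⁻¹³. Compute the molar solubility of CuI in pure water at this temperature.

7.40×10⁻⁷ M

CuI(s) ⇌ Cu⁺(aq) + I⁻(aq)
Let s be the molar solubility. Then [Cu⁺] = s and [I⁻] = s.
Ksp = [Cu⁺][I⁻] = s · s = s^2
s^2 = 5.48×10⁻¹³
s = (5.48×10⁻¹³)^(1/2) = 7.40×10⁻⁷ mol L⁻¹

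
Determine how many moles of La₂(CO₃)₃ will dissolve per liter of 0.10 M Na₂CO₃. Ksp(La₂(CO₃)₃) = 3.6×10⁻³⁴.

3.0×10⁻¹⁶ M

La₂(CO₃)₃(s) ⇌ 2 La³⁺(aq) + 3 CO₃²⁻(aq)
Let s be the solubility of La₂(CO₃)₃ here. The common ion gives [CO₃²⁻] ≈ 0.10 M, and [La³⁺] = 2s.
Ksp = [La³⁺]^2[CO₃²⁻]^3 = (2s)^2(0.10)^3
(2s)^2 = 3.6×10⁻³⁴ / (0.10)^3 = 3.6×10⁻³¹
s = 3.0×10⁻¹⁶ M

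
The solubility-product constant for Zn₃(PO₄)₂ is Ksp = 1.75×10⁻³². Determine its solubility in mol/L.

1.75×10⁻⁷ M

Zn₃(PO₄)₂(s) ⇌ 3 Zn²⁺(aq) + 2 PO₄³⁻(aq)
Let s be the molar solubility. Then [Zn²⁺] = 3s and [PO₄³⁻] = 2s.
Ksp = [Zn²⁺]^3[PO₄³⁻]^2 = (3s)^3 · (2s)^2 = 108s^5
108s^5 = 1.75×10⁻³²  ⇒  s^5 = 1.62×10⁻³⁴
s = 1.75×10⁻⁷ mol L⁻¹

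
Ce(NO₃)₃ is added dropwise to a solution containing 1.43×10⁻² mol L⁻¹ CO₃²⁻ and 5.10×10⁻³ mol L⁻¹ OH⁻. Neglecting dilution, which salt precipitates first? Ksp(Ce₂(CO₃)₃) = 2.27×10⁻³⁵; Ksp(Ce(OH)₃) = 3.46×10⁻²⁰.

The threshold for precipitation is Q = Ksp.
For Ce₂(CO₃)₃: [Ce³⁺] = (Ksp/[CO₃²⁻]^3)^(1/2) = 2.79×10⁻¹⁵ mol L⁻¹
For Ce(OH)₃: [Ce³⁺] = (Ksp/[OH⁻]^3) = 2.61×10⁻¹³ mol L⁻¹
Ce₂(CO₃)₃ requires the lower [Ce³⁺], so it precipitates first.

Ce₂(CO₃)₃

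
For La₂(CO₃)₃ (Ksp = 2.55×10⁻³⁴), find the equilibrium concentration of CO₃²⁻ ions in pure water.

2.25×10⁻⁷ M

La₂(CO₃)₃(s) ⇌ 2 La³⁺(aq) + 3 CO₃²⁻(aq)
With molar solubility s: [La³⁺] = 2s, [CO₃²⁻] = 3s.
Ksp = [La³⁺]^2[CO₃²⁻]^3 = (2s)^2 · (3s)^3 = 108s^5 = 2.55×10⁻³⁴
s = 7.49×10⁻⁸ mol/L
[CO₃²⁻] = 3s = 2.25×10⁻⁷ mol/L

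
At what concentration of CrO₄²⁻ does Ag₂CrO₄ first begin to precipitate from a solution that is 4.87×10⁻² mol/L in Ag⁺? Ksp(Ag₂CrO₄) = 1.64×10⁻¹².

6.91×10⁻¹⁰ M

The threshold for precipitation is Q = Ksp.
Ag₂CrO₄(s) ⇌ 2 Ag⁺(aq) + CrO₄²⁻(aq)
Ksp = [Ag⁺]^2[CrO₄²⁻] = [CrO₄²⁻](4.87×10⁻²)^2
[CrO₄²⁻] = 1.64×10⁻¹² / (4.87×10⁻²)^2 = 6.91×10⁻¹⁰
[CrO₄²⁻] = 6.91×10⁻¹⁰ mol/L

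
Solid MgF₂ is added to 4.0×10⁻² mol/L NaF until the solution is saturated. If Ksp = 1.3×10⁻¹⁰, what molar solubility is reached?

MgF₂(s) ⇌ Mg²⁺(aq) + 2 F⁻(aq)
Let s be the solubility of MgF₂ here. The common ion gives [F⁻] ≈ 4.0×10⁻² mol/L, and [Mg²⁺] = s.
Ksp = [Mg²⁺][F⁻]^2 = s(4.0×10⁻²)^2
s = 1.3×10⁻¹⁰ / (4.0×10⁻²)^2 = 8.1×10⁻⁸
s = 8.1×10⁻⁸ mol/L

8.1×10⁻⁸ M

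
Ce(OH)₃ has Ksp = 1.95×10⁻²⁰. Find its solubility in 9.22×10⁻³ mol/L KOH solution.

2.49×10⁻¹⁴ M

Ce(OH)₃(s) ⇌ Ce³⁺(aq) + 3 OH⁻(aq)
Let s be the solubility of Ce(OH)₃ here. The common ion gives [OH⁻] ≈ 9.22×10⁻³ mol/L, and [Ce³⁺] = s.
Ksp = [Ce³⁺][OH⁻]^3 = s(9.22×10⁻³)^3
s = 1.95×10⁻²⁰ / (9.22×10⁻³)^3 = 2.49×10⁻¹⁴
s = 2.49×10⁻¹⁴ mol/L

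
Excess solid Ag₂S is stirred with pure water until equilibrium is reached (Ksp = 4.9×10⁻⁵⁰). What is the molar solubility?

Ag₂S(s) ⇌ 2 Ag⁺(aq) + S²⁻(aq)
For each mole of Ag₂S that dissolves per liter, [Ag⁺] = 2s and [S²⁻] = s; let s denote this solubility.
Ksp = [Ag⁺]^2[S²⁻] = (2s)^2 · s = 4s^3
4s^3 = 4.9×10⁻⁵⁰  ⇒  s^3 = 1.2×10⁻⁵⁰
s = (1.2×10⁻⁵⁰)^(1/3) = 2.3×10⁻¹⁷ mol/L

2.3×10⁻¹⁷ M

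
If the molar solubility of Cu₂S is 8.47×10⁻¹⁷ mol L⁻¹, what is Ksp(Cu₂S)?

Ksp = 2.43×10⁻⁴⁸

Cu₂S(s) ⇌ 2 Cu⁺(aq) + S²⁻(aq)
With molar solubility s: [Cu⁺] = 2s, [S²⁻] = s.
Ksp = [Cu⁺]^2[S²⁻] = (2s)^2 · s = 4s^3
Ksp = 4 × (8.47×10⁻¹⁷)^3 = 2.43×10⁻⁴⁸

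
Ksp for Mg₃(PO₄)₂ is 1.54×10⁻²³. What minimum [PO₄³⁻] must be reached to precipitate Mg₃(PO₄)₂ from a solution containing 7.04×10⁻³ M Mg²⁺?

The threshold for precipitation is Q = Ksp.
Mg₃(PO₄)₂(s) ⇌ 3 Mg²⁺(aq) + 2 PO₄³⁻(aq)
Ksp = [Mg²⁺]^3[PO₄³⁻]^2 = [PO₄³⁻]^2(7.04×10⁻³)^3
[PO₄³⁻]^2 = 1.54×10⁻²³ / (7.04×10⁻³)^3 = 4.41×10⁻¹⁷
[PO₄³⁻] = 6.64×10⁻⁹ M

6.64×10⁻⁹ M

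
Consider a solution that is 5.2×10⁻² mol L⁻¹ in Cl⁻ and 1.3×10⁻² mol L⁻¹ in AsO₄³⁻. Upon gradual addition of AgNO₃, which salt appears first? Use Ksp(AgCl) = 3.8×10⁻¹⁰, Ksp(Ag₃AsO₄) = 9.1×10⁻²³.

A salt starts to precipitate once the ion product Q reaches its Ksp.
For AgCl: [Ag⁺] = (Ksp/[Cl⁻]) = 7.3×10⁻⁹ mol L⁻¹
For Ag₃AsO₄: [Ag⁺] = (Ksp/[AsO₄³⁻])^(1/3) = 1.9×10⁻⁷ mol L⁻¹
AgCl requires the lower [Ag⁺], so it precipitates first.

AgCl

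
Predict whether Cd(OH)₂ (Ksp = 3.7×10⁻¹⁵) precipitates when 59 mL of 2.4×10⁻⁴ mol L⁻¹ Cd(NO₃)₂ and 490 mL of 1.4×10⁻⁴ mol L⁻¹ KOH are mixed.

Yes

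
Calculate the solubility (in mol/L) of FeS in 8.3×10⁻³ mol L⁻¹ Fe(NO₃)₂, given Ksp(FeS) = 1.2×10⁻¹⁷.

1.4×10⁻¹⁵ M

FeS(s) ⇌ Fe²⁺(aq) + S²⁻(aq)
Fe²⁺ is already present at 8.3×10⁻³ mol L⁻¹. If s mol/L of FeS dissolves, [S²⁻] = s while [Fe²⁺] ≈ 8.3×10⁻³ mol L⁻¹.
Ksp = [Fe²⁺][S²⁻] = (8.3×10⁻³)s
s = 1.2×10⁻¹⁷ / (8.3×10⁻³) = 1.4×10⁻¹⁵
s = 1.4×10⁻¹⁵ mol L⁻¹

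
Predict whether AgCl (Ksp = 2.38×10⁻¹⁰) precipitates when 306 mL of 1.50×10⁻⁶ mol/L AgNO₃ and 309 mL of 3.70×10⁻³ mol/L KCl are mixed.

Yes

The combined volume is 615 mL.
[Ag⁺] = (1.50×10⁻⁶)(306)/615 = 7.46×10⁻⁷ mol/L
[Cl⁻] = (3.70×10⁻³)(309)/615 = 1.86×10⁻³ mol/L
Q = [Ag⁺][Cl⁻] = 1.39×10⁻⁹
Q = 1.39×10⁻⁹ > Ksp = 2.38×10⁻¹⁰, so the solution is supersaturated and AgCl precipitates.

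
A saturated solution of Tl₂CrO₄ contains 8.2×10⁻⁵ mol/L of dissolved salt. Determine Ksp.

Tl₂CrO₄(s) ⇌ 2 Tl⁺(aq) + CrO₄²⁻(aq)
If s mol/L of Tl₂CrO₄ dissolves, [Tl⁺] = 2s and [CrO₄²⁻] = s.
Ksp = [Tl⁺]^2[CrO₄²⁻] = (2s)^2 · s = 4s^3
Ksp = 4 × (8.2×10⁻⁵)^3 = 2.2×10⁻¹²

Ksp = 2.2×10⁻¹²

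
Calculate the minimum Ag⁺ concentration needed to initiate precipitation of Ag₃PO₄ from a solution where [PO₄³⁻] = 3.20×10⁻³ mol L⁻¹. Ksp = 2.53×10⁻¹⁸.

A salt starts to precipitate once the ion product Q reaches its Ksp.
Ag₃PO₄(s) ⇌ 3 Ag⁺(aq) + PO₄³⁻(aq)
Ksp = [Ag⁺]^3[PO₄³⁻] = [Ag⁺]^3(3.20×10⁻³)
[Ag⁺]^3 = 2.53×10⁻¹⁸ / (3.20×10⁻³) = 7.91×10⁻¹⁶
[Ag⁺] = 9.25×10⁻⁶ mol L⁻¹

9.25×10⁻⁶ M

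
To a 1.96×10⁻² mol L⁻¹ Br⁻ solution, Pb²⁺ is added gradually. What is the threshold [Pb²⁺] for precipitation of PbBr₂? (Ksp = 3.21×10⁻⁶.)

8.36×10⁻³ M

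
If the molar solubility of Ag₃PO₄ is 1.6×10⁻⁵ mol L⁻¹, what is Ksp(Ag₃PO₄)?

Ksp = 1.8×10⁻¹⁸

Ag₃PO₄(s) ⇌ 3 Ag⁺(aq) + PO₄³⁻(aq)
With molar solubility s: [Ag⁺] = 3s, [PO₄³⁻] = s.
Ksp = [Ag⁺]^3[PO₄³⁻] = (3s)^3 · s = 27s^4
Ksp = 27 × (1.6×10⁻⁵)^4 = 1.8×10⁻¹⁸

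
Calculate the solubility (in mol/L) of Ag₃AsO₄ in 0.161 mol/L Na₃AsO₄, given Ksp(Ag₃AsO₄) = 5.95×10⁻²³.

2.39×10⁻⁸ M

Ag₃AsO₄(s) ⇌ 3 Ag⁺(aq) + AsO₄³⁻(aq)
AsO₄³⁻ is already present at 0.161 mol/L. If s mol/L of Ag₃AsO₄ dissolves, [Ag⁺] = 3s while [AsO₄³⁻] ≈ 0.161 mol/L.
Ksp = [Ag⁺]^3[AsO₄³⁻] = (3s)^3(0.161)
(3s)^3 = 5.95×10⁻²³ / (0.161) = 3.70×10⁻²²
s = 2.39×10⁻⁸ mol/L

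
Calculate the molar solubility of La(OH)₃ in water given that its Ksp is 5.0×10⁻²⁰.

6.6×10⁻⁶ M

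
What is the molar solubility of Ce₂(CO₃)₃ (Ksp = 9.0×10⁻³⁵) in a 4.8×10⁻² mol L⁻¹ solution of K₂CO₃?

4.5×10⁻¹⁶ M

Ce₂(CO₃)₃(s) ⇌ 2 Ce³⁺(aq) + 3 CO₃²⁻(aq)
The solution already contains CO₃²⁻ at 4.8×10⁻² mol L⁻¹. Let s be the molar solubility of Ce₂(CO₃)₃.
[CO₃²⁻] ≈ 4.8×10⁻² mol L⁻¹ (common ion dominates); [Ce³⁺] = 2s.
Ksp = [Ce³⁺]^2[CO₃²⁻]^3 = (2s)^2(4.8×10⁻²)^3
(2s)^2 = 9.0×10⁻³⁵ / (4.8×10⁻²)^3 = 8.1×10⁻³¹
s = 4.5×10⁻¹⁶ mol L⁻¹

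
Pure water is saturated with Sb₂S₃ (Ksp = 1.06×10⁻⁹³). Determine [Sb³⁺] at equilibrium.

1.99×10⁻¹⁹ M

Sb₂S₃(s) ⇌ 2 Sb³⁺(aq) + 3 S²⁻(aq)
With molar solubility s: [Sb³⁺] = 2s, [S²⁻] = 3s.
Ksp = [Sb³⁺]^2[S²⁻]^3 = (2s)^2 · (3s)^3 = 108s^5 = 1.06×10⁻⁹³
s = 9.96×10⁻²⁰ mol L⁻¹
[Sb³⁺] = 2s = 1.99×10⁻¹⁹ mol L⁻¹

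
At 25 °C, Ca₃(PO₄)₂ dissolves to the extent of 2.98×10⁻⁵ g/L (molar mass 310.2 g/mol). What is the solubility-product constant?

s = (2.98×10⁻⁵ g L⁻¹)/(310.2 g mol⁻¹) = 9.6067×10⁻⁸ M
Ca₃(PO₄)₂(s) ⇌ 3 Ca²⁺(aq) + 2 PO₄³⁻(aq)
With molar solubility s: [Ca²⁺] = 3s, [PO₄³⁻] = 2s.
Ksp = [Ca²⁺]^3[PO₄³⁻]^2 = (3s)^3 · (2s)^2 = 108s^5
Ksp = 108 × (9.6067×10⁻⁸)^5 = 8.84×10⁻³⁴

Ksp = 8.84×10⁻³⁴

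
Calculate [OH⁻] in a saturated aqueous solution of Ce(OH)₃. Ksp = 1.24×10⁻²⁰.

Ce(OH)₃(s) ⇌ Ce³⁺(aq) + 3 OH⁻(aq)
For each mole of Ce(OH)₃ that dissolves per liter, [Ce³⁺] = s and [OH⁻] = 3s; let s denote this solubility.
Ksp = [Ce³⁺][OH⁻]^3 = s · (3s)^3 = 27s^4 = 1.24×10⁻²⁰
s = 4.63×10⁻⁶ mol/L
[OH⁻] = 3s = 1.39×10⁻⁵ mol/L

1.39×10⁻⁵ M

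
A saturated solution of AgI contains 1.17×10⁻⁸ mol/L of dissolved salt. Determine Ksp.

AgI(s) ⇌ Ag⁺(aq) + I⁻(aq)
Call the molar solubility s, so that [Ag⁺] = s and [I⁻] = s.
Ksp = [Ag⁺][I⁻] = s · s = s^2
Ksp = (1.17×10⁻⁸)^2 = 1.37×10⁻¹⁶

Ksp = 1.37×10⁻¹⁶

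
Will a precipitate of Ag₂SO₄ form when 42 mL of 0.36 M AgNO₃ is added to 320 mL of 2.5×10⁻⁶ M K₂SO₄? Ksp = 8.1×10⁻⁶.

No

After mixing, V = 42 mL + 320 mL = 362 mL.
[Ag⁺] = (0.36)(42)/362 = 4.2×10⁻² M
[SO₄²⁻] = (2.5×10⁻⁶)(320)/362 = 2.2×10⁻⁶ M
Q = [Ag⁺]^2[SO₄²⁻] = 3.9×10⁻⁹
Q = 3.9×10⁻⁹ < Ksp = 8.1×10⁻⁶, so the solution is unsaturated and no precipitate forms.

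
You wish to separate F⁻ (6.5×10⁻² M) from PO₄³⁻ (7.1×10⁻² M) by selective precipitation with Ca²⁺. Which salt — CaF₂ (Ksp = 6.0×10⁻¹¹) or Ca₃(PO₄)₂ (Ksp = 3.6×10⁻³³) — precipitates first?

Precipitation of each salt begins when its ion product equals Ksp.
For CaF₂: [Ca²⁺] = (Ksp/[F⁻]^2) = 1.4×10⁻⁸ M
For Ca₃(PO₄)₂: [Ca²⁺] = (Ksp/[PO₄³⁻]^2)^(1/3) = 8.9×10⁻¹¹ M
Since Ca₃(PO₄)₂ needs less Ca²⁺ to reach saturation, it precipitates first.

Ca₃(PO₄)₂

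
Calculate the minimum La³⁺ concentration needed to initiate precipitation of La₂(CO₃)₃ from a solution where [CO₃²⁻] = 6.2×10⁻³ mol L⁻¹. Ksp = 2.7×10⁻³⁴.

3.4×10⁻¹⁴ M

A salt starts to precipitate once the ion product Q reaches its Ksp.
La₂(CO₃)₃(s) ⇌ 2 La³⁺(aq) + 3 CO₃²⁻(aq)
Ksp = [La³⁺]^2[CO₃²⁻]^3 = [La³⁺]^2(6.2×10⁻³)^3
[La³⁺]^2 = 2.7×10⁻³⁴ / (6.2×10⁻³)^3 = 1.1×10⁻²⁷
[La³⁺] = 3.4×10⁻¹⁴ mol L⁻¹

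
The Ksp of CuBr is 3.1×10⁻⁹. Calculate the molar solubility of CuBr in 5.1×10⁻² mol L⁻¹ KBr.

6.1×10⁻⁸ M

CuBr(s) ⇌ Cu⁺(aq) + Br⁻(aq)
The solution already contains Br⁻ at 5.1×10⁻² mol L⁻¹. Let s be the molar solubility of CuBr.
[Br⁻] ≈ 5.1×10⁻² mol L⁻¹ (common ion dominates); [Cu⁺] = s.
Ksp = [Cu⁺][Br⁻] = s(5.1×10⁻²)
s = 3.1×10⁻⁹ / (5.1×10⁻²) = 6.1×10⁻⁸
s = 6.1×10⁻⁸ mol L⁻¹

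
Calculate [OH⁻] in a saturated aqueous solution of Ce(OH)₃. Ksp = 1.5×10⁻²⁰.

1.5×10⁻⁵ M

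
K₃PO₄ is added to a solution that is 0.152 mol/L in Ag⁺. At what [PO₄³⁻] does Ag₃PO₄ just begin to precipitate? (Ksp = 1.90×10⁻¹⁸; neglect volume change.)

Precipitation of each salt begins when its ion product equals Ksp.
Ag₃PO₄(s) ⇌ 3 Ag⁺(aq) + PO₄³⁻(aq)
Ksp = [Ag⁺]^3[PO₄³⁻] = [PO₄³⁻](0.152)^3
[PO₄³⁻] = 1.90×10⁻¹⁸ / (0.152)^3 = 5.41×10⁻¹⁶
[PO₄³⁻] = 5.41×10⁻¹⁶ mol/L

5.41×10⁻¹⁶ M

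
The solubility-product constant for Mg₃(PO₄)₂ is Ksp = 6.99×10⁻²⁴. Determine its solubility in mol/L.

9.17×10⁻⁶ M

Mg₃(PO₄)₂(s) ⇌ 3 Mg²⁺(aq) + 2 PO₄³⁻(aq)
If s mol/L of Mg₃(PO₄)₂ dissolves, [Mg²⁺] = 3s and [PO₄³⁻] = 2s.
Ksp = [Mg²⁺]^3[PO₄³⁻]^2 = (3s)^3 · (2s)^2 = 108s^5
108s^5 = 6.99×10⁻²⁴  ⇒  s^5 = 6.47×10⁻²⁶
s = 9.17×10⁻⁶ mol L⁻¹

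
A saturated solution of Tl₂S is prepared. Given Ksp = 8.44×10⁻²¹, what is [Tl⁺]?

Tl₂S(s) ⇌ 2 Tl⁺(aq) + S²⁻(aq)
If s mol/L of Tl₂S dissolves, [Tl⁺] = 2s and [S²⁻] = s.
Ksp = [Tl⁺]^2[S²⁻] = (2s)^2 · s = 4s^3 = 8.44×10⁻²¹
s = 1.28×10⁻⁷ mol L⁻¹
[Tl⁺] = 2s = 2.57×10⁻⁷ mol L⁻¹

2.57×10⁻⁷ M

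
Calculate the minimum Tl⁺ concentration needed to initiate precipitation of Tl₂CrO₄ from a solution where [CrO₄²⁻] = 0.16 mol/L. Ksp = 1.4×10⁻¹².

3.0×10⁻⁶ M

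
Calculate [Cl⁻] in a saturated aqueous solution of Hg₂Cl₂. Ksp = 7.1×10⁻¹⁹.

1.1×10⁻⁶ M

Hg₂Cl₂(s) ⇌ Hg₂²⁺(aq) + 2 Cl⁻(aq)
Let s be the molar solubility. Then [Hg₂²⁺] = s and [Cl⁻] = 2s.
Ksp = [Hg₂²⁺][Cl⁻]^2 = s · (2s)^2 = 4s^3 = 7.1×10⁻¹⁹
s = 5.6×10⁻⁷ M
[Cl⁻] = 2s = 1.1×10⁻⁶ M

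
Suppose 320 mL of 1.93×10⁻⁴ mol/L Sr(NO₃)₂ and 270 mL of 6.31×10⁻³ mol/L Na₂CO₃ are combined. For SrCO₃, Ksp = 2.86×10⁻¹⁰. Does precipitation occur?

Yes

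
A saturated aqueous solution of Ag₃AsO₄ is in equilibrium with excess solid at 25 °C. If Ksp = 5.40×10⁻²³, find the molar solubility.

Ag₃AsO₄(s) ⇌ 3 Ag⁺(aq) + AsO₄³⁻(aq)
With molar solubility s: [Ag⁺] = 3s, [AsO₄³⁻] = s.
Ksp = [Ag⁺]^3[AsO₄³⁻] = (3s)^3 · s = 27s^4
27s^4 = 5.40×10⁻²³  ⇒  s^4 = 2.00×10⁻²⁴
Taking the 4th root, s = 1.19×10⁻⁶ mol/L.

1.19×10⁻⁶ M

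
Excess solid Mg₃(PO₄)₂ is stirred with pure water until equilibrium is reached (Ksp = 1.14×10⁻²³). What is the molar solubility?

Mg₃(PO₄)₂(s) ⇌ 3 Mg²⁺(aq) + 2 PO₄³⁻(aq)
For each mole of Mg₃(PO₄)₂ that dissolves per liter, [Mg²⁺] = 3s and [PO₄³⁻] = 2s; let s denote this solubility.
Ksp = [Mg²⁺]^3[PO₄³⁻]^2 = (3s)^3 · (2s)^2 = 108s^5
108s^5 = 1.14×10⁻²³  ⇒  s^5 = 1.06×10⁻²⁵
s = 1.01×10⁻⁵ mol L⁻¹

1.01×10⁻⁵ M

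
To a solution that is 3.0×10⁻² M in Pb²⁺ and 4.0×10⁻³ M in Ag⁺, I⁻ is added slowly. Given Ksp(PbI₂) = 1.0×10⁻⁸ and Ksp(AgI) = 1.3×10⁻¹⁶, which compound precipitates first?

AgI

Precipitation of each salt begins when its ion product equals Ksp.
For PbI₂: [I⁻] = (Ksp/[Pb²⁺])^(1/2) = 5.8×10⁻⁴ M
For AgI: [I⁻] = (Ksp/[Ag⁺]) = 3.3×10⁻¹⁴ M
The smaller threshold [I⁻] is reached first, so AgI precipitates first.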